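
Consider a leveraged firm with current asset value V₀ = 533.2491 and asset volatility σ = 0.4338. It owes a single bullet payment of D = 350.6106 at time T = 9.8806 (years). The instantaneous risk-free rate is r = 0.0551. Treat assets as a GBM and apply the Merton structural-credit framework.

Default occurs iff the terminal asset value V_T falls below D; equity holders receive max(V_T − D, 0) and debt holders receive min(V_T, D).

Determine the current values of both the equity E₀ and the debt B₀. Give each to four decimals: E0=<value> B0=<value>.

d₁ = [ln(V₀/D) + (r + σ²/2)T] / (σ√T)
   = [ln(533.2491/350.6106) + (0.0551 + 0.5·0.4338²)·9.8806] / (0.4338·√9.8806)
   = [0.419312 + 1.474099] / 1.363582 = 1.388557
d₂ = d₁ − σ√T = 1.388557 − 1.363582 = 0.024975
N(d₁) = 0.917516,  N(d₂) = 0.509963,  e^(−rT) = 0.580178
E₀ = V₀·N(d₁) − D·e^(−rT)·N(d₂)
   = 533.2491·0.917516 − 350.6106·0.580178·0.509963 = 385.529952
B₀ = V₀ − E₀ = 533.2491 − 385.529952 = 147.719148

E0=385.5300 B0=147.7191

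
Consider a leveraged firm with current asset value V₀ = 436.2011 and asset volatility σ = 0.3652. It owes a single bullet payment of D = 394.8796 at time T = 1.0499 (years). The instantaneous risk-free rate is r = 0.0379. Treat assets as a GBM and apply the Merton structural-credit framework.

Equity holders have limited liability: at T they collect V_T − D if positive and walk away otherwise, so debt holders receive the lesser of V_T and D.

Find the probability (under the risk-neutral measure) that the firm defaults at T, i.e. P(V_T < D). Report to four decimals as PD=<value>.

PD=0.4265

d₁ = [ln(V₀/D) + (r + σ²/2)T] / (σ√T)
   = [ln(436.2011/394.8796) + (0.0379 + 0.5·0.3652²)·1.0499] / (0.3652·√1.0499)
   = [0.099522 + 0.109804] / 0.374201 = 0.559397
d₂ = d₁ − σ√T = 0.559397 − 0.374201 = 0.185196
risk-neutral PD = N(−d₂) = N(-0.185196) = 0.426538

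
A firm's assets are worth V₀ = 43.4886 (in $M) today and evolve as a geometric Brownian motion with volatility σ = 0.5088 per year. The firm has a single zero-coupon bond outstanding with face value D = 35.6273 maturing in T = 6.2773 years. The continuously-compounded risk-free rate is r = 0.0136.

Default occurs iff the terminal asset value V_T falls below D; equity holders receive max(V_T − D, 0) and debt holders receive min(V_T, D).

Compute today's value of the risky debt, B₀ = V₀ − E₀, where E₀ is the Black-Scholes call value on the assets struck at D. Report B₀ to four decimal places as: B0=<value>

d₁ = [ln(V₀/D) + (r + σ²/2)T] / (σ√T)
   = [ln(43.4886/35.6273) + (0.0136 + 0.5·0.5088²)·6.2773] / (0.5088·√6.2773)
   = [0.199387 + 0.897897] / 1.274775 = 0.860766
d₂ = d₁ − σ√T = 0.860766 − 1.274775 = -0.414009
N(d₁) = 0.805317,  N(d₂) = 0.339434,  e^(−rT) = 0.918171
E₀ = V₀·N(d₁) − D·e^(−rT)·N(d₂)
   = 43.4886·0.805317 − 35.6273·0.918171·0.339434 = 23.918544
B₀ = V₀ − E₀ = 43.4886 − 23.918544 = 19.570056

B0=19.5701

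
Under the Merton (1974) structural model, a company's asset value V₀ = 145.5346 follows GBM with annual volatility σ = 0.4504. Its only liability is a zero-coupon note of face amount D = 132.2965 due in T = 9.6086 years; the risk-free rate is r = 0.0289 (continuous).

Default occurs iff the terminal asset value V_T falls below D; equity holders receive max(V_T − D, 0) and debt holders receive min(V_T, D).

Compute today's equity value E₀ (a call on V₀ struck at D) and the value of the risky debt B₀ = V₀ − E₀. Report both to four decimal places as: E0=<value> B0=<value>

E0=87.7993 B0=57.7353

d₁ = [ln(V₀/D) + (r + σ²/2)T] / (σ√T)
   = [ln(145.5346/132.2965) + (0.0289 + 0.5·0.4504²)·9.6086] / (0.4504·√9.6086)
   = [0.095368 + 1.252290] / 1.396138 = 0.965275
d₂ = d₁ − σ√T = 0.965275 − 1.396138 = -0.430863
N(d₁) = 0.832797,  N(d₂) = 0.333284,  e^(−rT) = 0.757533
E₀ = V₀·N(d₁) − D·e^(−rT)·N(d₂)
   = 145.5346·0.832797 − 132.2965·0.757533·0.333284 = 87.799345
B₀ = V₀ − E₀ = 145.5346 − 87.799345 = 57.735255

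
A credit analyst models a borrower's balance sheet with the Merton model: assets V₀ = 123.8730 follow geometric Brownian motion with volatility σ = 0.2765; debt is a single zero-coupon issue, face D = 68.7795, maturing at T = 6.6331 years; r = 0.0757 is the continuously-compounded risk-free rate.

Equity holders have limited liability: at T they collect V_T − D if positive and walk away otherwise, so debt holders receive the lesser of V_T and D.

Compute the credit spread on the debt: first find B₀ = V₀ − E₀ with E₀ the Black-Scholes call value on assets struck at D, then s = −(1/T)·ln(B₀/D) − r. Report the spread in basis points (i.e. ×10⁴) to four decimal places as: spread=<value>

d₁ = [ln(V₀/D) + (r + σ²/2)T] / (σ√T)
   = [ln(123.8730/68.7795) + (0.0757 + 0.5·0.2765²)·6.6331] / (0.2765·√6.6331)
   = [0.588351 + 0.755683] / 0.712120 = 1.887370
d₂ = d₁ − σ√T = 1.887370 − 0.712120 = 1.175249
N(d₁) = 0.970445,  N(d₂) = 0.880053,  e^(−rT) = 0.605243
E₀ = V₀·N(d₁) − D·e^(−rT)·N(d₂)
   = 123.8730·0.970445 − 68.7795·0.605243·0.880053 = 83.576811
B₀ = V₀ − E₀ = 123.8730 − 83.576811 = 40.296189
spread = −(1/T)·ln(B₀/D) − r = −(1/6.6331)·ln(40.296189/68.7795) − 0.0757 = 0.00490316
in basis points: 0.00490316 × 10⁴ = 49.0316 bp

spread=49.0316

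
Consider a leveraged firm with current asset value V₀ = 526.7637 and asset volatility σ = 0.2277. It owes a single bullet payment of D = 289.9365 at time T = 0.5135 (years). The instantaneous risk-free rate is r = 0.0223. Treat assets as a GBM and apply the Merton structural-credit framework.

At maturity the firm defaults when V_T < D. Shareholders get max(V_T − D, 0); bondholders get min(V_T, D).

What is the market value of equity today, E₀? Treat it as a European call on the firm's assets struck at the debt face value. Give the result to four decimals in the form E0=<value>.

E0=240.1298

d₁ = [ln(V₀/D) + (r + σ²/2)T] / (σ√T)
   = [ln(526.7637/289.9365) + (0.0223 + 0.5·0.2277²)·0.5135] / (0.2277·√0.5135)
   = [0.597090 + 0.024763] / 0.163167 = 3.811136
d₂ = d₁ − σ√T = 3.811136 − 0.163167 = 3.647969
N(d₁) = 0.999931,  N(d₂) = 0.999868,  e^(−rT) = 0.988614
E₀ = V₀·N(d₁) − D·e^(−rT)·N(d₂)
   = 526.7637·0.999931 − 289.9365·0.988614·0.999868 = 240.129789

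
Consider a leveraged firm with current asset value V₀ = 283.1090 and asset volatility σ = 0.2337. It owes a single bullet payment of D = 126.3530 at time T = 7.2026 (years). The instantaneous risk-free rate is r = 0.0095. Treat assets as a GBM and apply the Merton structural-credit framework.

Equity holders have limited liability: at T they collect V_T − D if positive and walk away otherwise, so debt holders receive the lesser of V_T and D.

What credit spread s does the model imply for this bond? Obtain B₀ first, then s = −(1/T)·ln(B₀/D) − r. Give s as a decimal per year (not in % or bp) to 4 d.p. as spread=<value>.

spread=0.0049

d₁ = [ln(V₀/D) + (r + σ²/2)T] / (σ√T)
   = [ln(283.1090/126.3530) + (0.0095 + 0.5·0.2337²)·7.2026] / (0.2337·√7.2026)
   = [0.806752 + 0.265112] / 0.627196 = 1.708978
d₂ = d₁ − σ√T = 1.708978 − 0.627196 = 1.081782
N(d₁) = 0.956273,  N(d₂) = 0.860325,  e^(−rT) = 0.933864
E₀ = V₀·N(d₁) − D·e^(−rT)·N(d₂)
   = 283.1090·0.956273 − 126.3530·0.933864·0.860325 = 169.213986
B₀ = V₀ − E₀ = 283.1090 − 169.213986 = 113.895014
spread = −(1/T)·ln(B₀/D) − r = −(1/7.2026)·ln(113.895014/126.3530) − 0.0095 = 0.00491181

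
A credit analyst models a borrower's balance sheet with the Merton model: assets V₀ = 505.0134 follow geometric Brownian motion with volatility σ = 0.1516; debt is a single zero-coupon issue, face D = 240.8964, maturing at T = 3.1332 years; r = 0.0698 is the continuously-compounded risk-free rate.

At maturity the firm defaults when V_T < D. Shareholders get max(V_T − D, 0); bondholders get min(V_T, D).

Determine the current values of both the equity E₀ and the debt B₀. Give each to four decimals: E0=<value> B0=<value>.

d₁ = [ln(V₀/D) + (r + σ²/2)T] / (σ√T)
   = [ln(505.0134/240.8964) + (0.0698 + 0.5·0.1516²)·3.1332] / (0.1516·√3.1332)
   = [0.740218 + 0.254702] / 0.268345 = 3.707617
d₂ = d₁ − σ√T = 3.707617 − 0.268345 = 3.439272
N(d₁) = 0.999895,  N(d₂) = 0.999708,  e^(−rT) = 0.803565
E₀ = V₀·N(d₁) − D·e^(−rT)·N(d₂)
   = 505.0134·0.999895 − 240.8964·0.803565·0.999708 = 311.441140
B₀ = V₀ − E₀ = 505.0134 − 311.441140 = 193.572260

E0=311.4411 B0=193.5723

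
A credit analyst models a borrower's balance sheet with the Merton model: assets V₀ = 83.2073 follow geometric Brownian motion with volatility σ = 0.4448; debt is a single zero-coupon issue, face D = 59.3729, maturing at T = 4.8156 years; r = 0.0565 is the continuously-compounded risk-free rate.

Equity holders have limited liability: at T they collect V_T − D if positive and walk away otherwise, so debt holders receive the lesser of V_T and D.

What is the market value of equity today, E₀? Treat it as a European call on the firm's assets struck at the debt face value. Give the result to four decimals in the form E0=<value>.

d₁ = [ln(V₀/D) + (r + σ²/2)T] / (σ√T)
   = [ln(83.2073/59.3729) + (0.0565 + 0.5·0.4448²)·4.8156] / (0.4448·√4.8156)
   = [0.337497 + 0.748458] / 0.976090 = 1.112556
d₂ = d₁ − σ√T = 1.112556 − 0.976090 = 0.136465
N(d₁) = 0.867050,  N(d₂) = 0.554273,  e^(−rT) = 0.761792
E₀ = V₀·N(d₁) − D·e^(−rT)·N(d₂)
   = 83.2073·0.867050 − 59.3729·0.761792·0.554273 = 47.075239

E0=47.0752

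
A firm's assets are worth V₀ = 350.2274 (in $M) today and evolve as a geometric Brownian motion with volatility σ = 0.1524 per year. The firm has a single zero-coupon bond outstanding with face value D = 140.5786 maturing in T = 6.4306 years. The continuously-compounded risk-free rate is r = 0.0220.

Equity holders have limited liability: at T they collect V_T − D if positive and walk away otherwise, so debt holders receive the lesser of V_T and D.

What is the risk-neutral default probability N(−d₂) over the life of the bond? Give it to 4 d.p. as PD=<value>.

PD=0.0056

d₁ = [ln(V₀/D) + (r + σ²/2)T] / (σ√T)
   = [ln(350.2274/140.5786) + (0.0220 + 0.5·0.1524²)·6.4306] / (0.1524·√6.4306)
   = [0.912816 + 0.216151] / 0.386465 = 2.921262
d₂ = d₁ − σ√T = 2.921262 − 0.386465 = 2.534796
risk-neutral PD = N(−d₂) = N(-2.534796) = 0.005626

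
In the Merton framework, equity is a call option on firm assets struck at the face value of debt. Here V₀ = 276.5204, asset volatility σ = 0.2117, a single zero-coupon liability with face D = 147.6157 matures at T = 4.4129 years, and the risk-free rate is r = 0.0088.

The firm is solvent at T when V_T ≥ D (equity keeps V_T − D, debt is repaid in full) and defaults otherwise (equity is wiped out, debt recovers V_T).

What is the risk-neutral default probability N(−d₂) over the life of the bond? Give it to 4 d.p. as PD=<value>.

d₁ = [ln(V₀/D) + (r + σ²/2)T] / (σ√T)
   = [ln(276.5204/147.6157) + (0.0088 + 0.5·0.2117²)·4.4129] / (0.2117·√4.4129)
   = [0.627672 + 0.137720] / 0.444716 = 1.721080
d₂ = d₁ − σ√T = 1.721080 − 0.444716 = 1.276364
risk-neutral PD = N(−d₂) = N(-1.276364) = 0.100913

PD=0.1009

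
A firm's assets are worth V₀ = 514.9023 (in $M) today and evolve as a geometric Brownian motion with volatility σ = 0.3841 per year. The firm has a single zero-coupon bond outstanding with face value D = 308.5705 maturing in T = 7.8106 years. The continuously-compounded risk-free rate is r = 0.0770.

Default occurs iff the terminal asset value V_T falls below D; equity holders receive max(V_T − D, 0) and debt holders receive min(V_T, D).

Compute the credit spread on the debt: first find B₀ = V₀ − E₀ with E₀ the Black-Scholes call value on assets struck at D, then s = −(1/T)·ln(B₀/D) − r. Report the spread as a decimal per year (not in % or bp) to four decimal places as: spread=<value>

d₁ = [ln(V₀/D) + (r + σ²/2)T] / (σ√T)
   = [ln(514.9023/308.5705) + (0.0770 + 0.5·0.3841²)·7.8106] / (0.3841·√7.8106)
   = [0.512027 + 1.177576] / 1.073462 = 1.573976
d₂ = d₁ − σ√T = 1.573976 − 1.073462 = 0.500515
N(d₁) = 0.942254,  N(d₂) = 0.691644,  e^(−rT) = 0.548035
E₀ = V₀·N(d₁) − D·e^(−rT)·N(d₂)
   = 514.9023·0.942254 − 308.5705·0.548035·0.691644 = 368.206438
B₀ = V₀ − E₀ = 514.9023 − 368.206438 = 146.695862
spread = −(1/T)·ln(B₀/D) − r = −(1/7.8106)·ln(146.695862/308.5705) − 0.0770 = 0.01820253

spread=0.0182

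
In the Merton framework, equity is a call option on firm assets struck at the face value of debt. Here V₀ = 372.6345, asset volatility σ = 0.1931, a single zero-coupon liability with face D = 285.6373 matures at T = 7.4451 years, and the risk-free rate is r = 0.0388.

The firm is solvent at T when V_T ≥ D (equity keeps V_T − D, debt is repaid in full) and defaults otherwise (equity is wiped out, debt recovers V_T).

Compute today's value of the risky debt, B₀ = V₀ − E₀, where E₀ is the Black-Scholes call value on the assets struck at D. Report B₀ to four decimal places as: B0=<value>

B0=203.0245

d₁ = [ln(V₀/D) + (r + σ²/2)T] / (σ√T)
   = [ln(372.6345/285.6373) + (0.0388 + 0.5·0.1931²)·7.4451] / (0.1931·√7.4451)
   = [0.265875 + 0.427675] / 0.526887 = 1.316316
d₂ = d₁ − σ√T = 1.316316 − 0.526887 = 0.789429
N(d₁) = 0.905966,  N(d₂) = 0.785069,  e^(−rT) = 0.749110
E₀ = V₀·N(d₁) − D·e^(−rT)·N(d₂)
   = 372.6345·0.905966 − 285.6373·0.749110·0.785069 = 169.610027
B₀ = V₀ − E₀ = 372.6345 − 169.610027 = 203.024473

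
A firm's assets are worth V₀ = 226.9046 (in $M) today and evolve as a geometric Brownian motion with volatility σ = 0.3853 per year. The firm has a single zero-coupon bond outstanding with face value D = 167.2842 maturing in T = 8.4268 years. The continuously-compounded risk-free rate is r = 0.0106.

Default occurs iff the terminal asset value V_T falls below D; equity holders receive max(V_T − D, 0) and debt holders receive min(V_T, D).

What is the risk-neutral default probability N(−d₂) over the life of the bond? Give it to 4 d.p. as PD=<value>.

PD=0.5819

d₁ = [ln(V₀/D) + (r + σ²/2)T] / (σ√T)
   = [ln(226.9046/167.2842) + (0.0106 + 0.5·0.3853²)·8.4268] / (0.3853·√8.4268)
   = [0.304836 + 0.714829] / 1.118485 = 0.911647
d₂ = d₁ − σ√T = 0.911647 − 1.118485 = -0.206838
risk-neutral PD = N(−d₂) = N(0.206838) = 0.581932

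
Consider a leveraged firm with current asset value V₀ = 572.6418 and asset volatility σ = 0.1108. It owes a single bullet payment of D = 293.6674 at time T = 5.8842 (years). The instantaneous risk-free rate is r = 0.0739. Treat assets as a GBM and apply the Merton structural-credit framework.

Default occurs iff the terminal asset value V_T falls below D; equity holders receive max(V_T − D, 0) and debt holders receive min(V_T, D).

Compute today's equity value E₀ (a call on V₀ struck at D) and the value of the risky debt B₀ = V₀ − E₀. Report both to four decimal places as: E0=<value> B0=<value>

d₁ = [ln(V₀/D) + (r + σ²/2)T] / (σ√T)
   = [ln(572.6418/293.6674) + (0.0739 + 0.5·0.1108²)·5.8842] / (0.1108·√5.8842)
   = [0.667813 + 0.470961] / 0.268772 = 4.236957
d₂ = d₁ − σ√T = 4.236957 − 0.268772 = 3.968186
N(d₁) = 0.999989,  N(d₂) = 0.999964,  e^(−rT) = 0.647367
E₀ = V₀·N(d₁) − D·e^(−rT)·N(d₂)
   = 572.6418·0.999989 − 293.6674·0.647367·0.999964 = 382.531702
B₀ = V₀ − E₀ = 572.6418 − 382.531702 = 190.110098

E0=382.5317 B0=190.1101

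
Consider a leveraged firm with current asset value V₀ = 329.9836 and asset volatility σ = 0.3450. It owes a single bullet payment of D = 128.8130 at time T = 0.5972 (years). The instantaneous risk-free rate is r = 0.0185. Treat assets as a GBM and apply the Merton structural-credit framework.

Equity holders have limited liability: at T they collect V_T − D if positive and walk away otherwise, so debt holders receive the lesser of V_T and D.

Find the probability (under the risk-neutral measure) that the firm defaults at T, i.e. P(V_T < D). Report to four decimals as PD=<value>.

PD=0.0003

d₁ = [ln(V₀/D) + (r + σ²/2)T] / (σ√T)
   = [ln(329.9836/128.8130) + (0.0185 + 0.5·0.3450²)·0.5972] / (0.3450·√0.5972)
   = [0.940681 + 0.046589] / 0.266612 = 3.703029
d₂ = d₁ − σ√T = 3.703029 − 0.266612 = 3.436417
risk-neutral PD = N(−d₂) = N(-3.436417) = 0.000295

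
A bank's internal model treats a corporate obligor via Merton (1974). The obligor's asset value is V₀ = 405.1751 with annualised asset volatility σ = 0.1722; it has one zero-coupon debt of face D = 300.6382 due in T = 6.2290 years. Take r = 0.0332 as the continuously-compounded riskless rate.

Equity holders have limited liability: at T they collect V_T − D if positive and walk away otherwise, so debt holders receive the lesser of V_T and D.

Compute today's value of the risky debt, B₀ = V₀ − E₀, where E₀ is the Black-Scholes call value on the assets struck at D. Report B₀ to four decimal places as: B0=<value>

d₁ = [ln(V₀/D) + (r + σ²/2)T] / (σ√T)
   = [ln(405.1751/300.6382) + (0.0332 + 0.5·0.1722²)·6.2290] / (0.1722·√6.2290)
   = [0.298412 + 0.299157] / 0.429776 = 1.390418
d₂ = d₁ − σ√T = 1.390418 − 0.429776 = 0.960641
N(d₁) = 0.917799,  N(d₂) = 0.831634,  e^(−rT) = 0.813180
E₀ = V₀·N(d₁) − D·e^(−rT)·N(d₂)
   = 405.1751·0.917799 − 300.6382·0.813180·0.831634 = 168.557306
B₀ = V₀ − E₀ = 405.1751 − 168.557306 = 236.617794

B0=236.6178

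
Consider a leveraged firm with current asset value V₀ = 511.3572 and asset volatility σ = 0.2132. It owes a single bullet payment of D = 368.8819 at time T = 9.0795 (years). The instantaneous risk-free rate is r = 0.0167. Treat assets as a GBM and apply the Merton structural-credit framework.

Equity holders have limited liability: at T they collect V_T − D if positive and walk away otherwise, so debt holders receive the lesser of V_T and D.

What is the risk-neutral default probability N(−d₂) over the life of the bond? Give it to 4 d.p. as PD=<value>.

PD=0.3361

d₁ = [ln(V₀/D) + (r + σ²/2)T] / (σ√T)
   = [ln(511.3572/368.8819) + (0.0167 + 0.5·0.2132²)·9.0795] / (0.2132·√9.0795)
   = [0.326592 + 0.357979] / 0.642419 = 1.065614
d₂ = d₁ − σ√T = 1.065614 − 0.642419 = 0.423195
risk-neutral PD = N(−d₂) = N(-0.423195) = 0.336076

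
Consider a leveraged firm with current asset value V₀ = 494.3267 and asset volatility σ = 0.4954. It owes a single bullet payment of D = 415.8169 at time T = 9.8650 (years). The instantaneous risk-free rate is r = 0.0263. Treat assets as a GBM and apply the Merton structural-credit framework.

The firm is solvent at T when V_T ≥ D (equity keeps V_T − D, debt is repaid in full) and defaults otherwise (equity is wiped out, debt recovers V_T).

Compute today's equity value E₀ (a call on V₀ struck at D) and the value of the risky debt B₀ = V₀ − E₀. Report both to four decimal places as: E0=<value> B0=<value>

E0=323.4314 B0=170.8953

d₁ = [ln(V₀/D) + (r + σ²/2)T] / (σ√T)
   = [ln(494.3267/415.8169) + (0.0263 + 0.5·0.4954²)·9.8650] / (0.4954·√9.8650)
   = [0.172952 + 1.469989] / 1.555982 = 1.055887
d₂ = d₁ − σ√T = 1.055887 − 1.555982 = -0.500095
N(d₁) = 0.854490,  N(d₂) = 0.308504,  e^(−rT) = 0.771476
E₀ = V₀·N(d₁) − D·e^(−rT)·N(d₂)
   = 494.3267·0.854490 − 415.8169·0.771476·0.308504 = 323.431351
B₀ = V₀ − E₀ = 494.3267 − 323.431351 = 170.895349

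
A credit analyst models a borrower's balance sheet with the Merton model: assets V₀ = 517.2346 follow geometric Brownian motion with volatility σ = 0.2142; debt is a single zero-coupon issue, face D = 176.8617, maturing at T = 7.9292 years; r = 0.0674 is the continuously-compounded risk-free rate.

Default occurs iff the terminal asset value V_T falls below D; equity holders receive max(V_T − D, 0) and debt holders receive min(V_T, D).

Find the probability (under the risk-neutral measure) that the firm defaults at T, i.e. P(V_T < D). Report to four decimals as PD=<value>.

PD=0.0090

d₁ = [ln(V₀/D) + (r + σ²/2)T] / (σ√T)
   = [ln(517.2346/176.8617) + (0.0674 + 0.5·0.2142²)·7.9292] / (0.2142·√7.9292)
   = [1.073128 + 0.716330] / 0.603162 = 2.966795
d₂ = d₁ − σ√T = 2.966795 − 0.603162 = 2.363633
risk-neutral PD = N(−d₂) = N(-2.363633) = 0.009048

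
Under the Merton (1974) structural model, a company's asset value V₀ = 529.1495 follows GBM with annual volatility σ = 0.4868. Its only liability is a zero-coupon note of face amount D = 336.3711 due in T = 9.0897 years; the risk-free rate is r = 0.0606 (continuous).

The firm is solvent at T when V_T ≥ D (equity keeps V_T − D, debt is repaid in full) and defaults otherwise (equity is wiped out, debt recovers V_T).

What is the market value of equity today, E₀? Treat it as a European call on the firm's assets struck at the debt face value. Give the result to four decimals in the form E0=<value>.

d₁ = [ln(V₀/D) + (r + σ²/2)T] / (σ√T)
   = [ln(529.1495/336.3711) + (0.0606 + 0.5·0.4868²)·9.0897] / (0.4868·√9.0897)
   = [0.453056 + 1.627848] / 1.467660 = 1.417838
d₂ = d₁ − σ√T = 1.417838 − 1.467660 = -0.049821
N(d₁) = 0.921881,  N(d₂) = 0.480132,  e^(−rT) = 0.576468
E₀ = V₀·N(d₁) − D·e^(−rT)·N(d₂)
   = 529.1495·0.921881 − 336.3711·0.576468·0.480132 = 394.711795

E0=394.7118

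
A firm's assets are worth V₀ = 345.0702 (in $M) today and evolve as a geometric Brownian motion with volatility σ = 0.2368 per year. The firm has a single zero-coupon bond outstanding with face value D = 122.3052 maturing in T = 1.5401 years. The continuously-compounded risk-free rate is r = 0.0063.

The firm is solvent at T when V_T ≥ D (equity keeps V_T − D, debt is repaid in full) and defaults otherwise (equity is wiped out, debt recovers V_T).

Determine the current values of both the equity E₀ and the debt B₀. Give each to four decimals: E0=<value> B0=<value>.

E0=223.9487 B0=121.1215

d₁ = [ln(V₀/D) + (r + σ²/2)T] / (σ√T)
   = [ln(345.0702/122.3052) + (0.0063 + 0.5·0.2368²)·1.5401] / (0.2368·√1.5401)
   = [1.037228 + 0.052883] / 0.293871 = 3.709493
d₂ = d₁ − σ√T = 3.709493 − 0.293871 = 3.415622
N(d₁) = 0.999896,  N(d₂) = 0.999682,  e^(−rT) = 0.990344
E₀ = V₀·N(d₁) − D·e^(−rT)·N(d₂)
   = 345.0702·0.999896 − 122.3052·0.990344·0.999682 = 223.948652
B₀ = V₀ − E₀ = 345.0702 − 223.948652 = 121.121548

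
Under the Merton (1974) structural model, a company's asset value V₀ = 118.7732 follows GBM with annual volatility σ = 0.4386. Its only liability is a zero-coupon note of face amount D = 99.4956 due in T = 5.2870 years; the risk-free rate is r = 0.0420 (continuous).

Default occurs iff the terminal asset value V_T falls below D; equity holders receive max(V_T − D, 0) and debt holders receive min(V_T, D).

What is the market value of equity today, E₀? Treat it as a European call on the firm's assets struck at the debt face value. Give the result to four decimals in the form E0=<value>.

E0=60.5123

d₁ = [ln(V₀/D) + (r + σ²/2)T] / (σ√T)
   = [ln(118.7732/99.4956) + (0.0420 + 0.5·0.4386²)·5.2870] / (0.4386·√5.2870)
   = [0.177102 + 0.730584] / 1.008494 = 0.900041
d₂ = d₁ − σ√T = 0.900041 − 1.008494 = -0.108452
N(d₁) = 0.815951,  N(d₂) = 0.456818,  e^(−rT) = 0.800872
E₀ = V₀·N(d₁) − D·e^(−rT)·N(d₂)
   = 118.7732·0.815951 − 99.4956·0.800872·0.456818 = 60.512325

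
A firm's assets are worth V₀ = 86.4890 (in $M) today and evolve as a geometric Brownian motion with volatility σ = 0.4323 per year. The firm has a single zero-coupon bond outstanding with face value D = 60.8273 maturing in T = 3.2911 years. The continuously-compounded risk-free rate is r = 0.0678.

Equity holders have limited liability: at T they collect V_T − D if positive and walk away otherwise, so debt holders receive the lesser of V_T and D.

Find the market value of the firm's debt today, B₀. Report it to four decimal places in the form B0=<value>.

B0=42.0894

d₁ = [ln(V₀/D) + (r + σ²/2)T] / (σ√T)
   = [ln(86.4890/60.8273) + (0.0678 + 0.5·0.4323²)·3.2911] / (0.4323·√3.2911)
   = [0.351979 + 0.530662] / 0.784252 = 1.125455
d₂ = d₁ − σ√T = 1.125455 − 0.784252 = 0.341203
N(d₁) = 0.869802,  N(d₂) = 0.633525,  e^(−rT) = 0.800006
E₀ = V₀·N(d₁) − D·e^(−rT)·N(d₂)
   = 86.4890·0.869802 − 60.8273·0.800006·0.633525 = 44.399609
B₀ = V₀ − E₀ = 86.4890 − 44.399609 = 42.089391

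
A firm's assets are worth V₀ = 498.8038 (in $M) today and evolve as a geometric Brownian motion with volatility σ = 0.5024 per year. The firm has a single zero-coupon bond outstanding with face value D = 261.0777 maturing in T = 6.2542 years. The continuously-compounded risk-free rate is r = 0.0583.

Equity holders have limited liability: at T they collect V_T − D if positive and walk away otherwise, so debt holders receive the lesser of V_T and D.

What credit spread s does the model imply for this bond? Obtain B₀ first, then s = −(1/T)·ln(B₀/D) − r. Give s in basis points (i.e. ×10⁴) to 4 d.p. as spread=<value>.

d₁ = [ln(V₀/D) + (r + σ²/2)T] / (σ√T)
   = [ln(498.8038/261.0777) + (0.0583 + 0.5·0.5024²)·6.2542] / (0.5024·√6.2542)
   = [0.647395 + 1.153918] / 1.256422 = 1.433685
d₂ = d₁ − σ√T = 1.433685 − 1.256422 = 0.177263
N(d₁) = 0.924169,  N(d₂) = 0.570349,  e^(−rT) = 0.694461
E₀ = V₀·N(d₁) − D·e^(−rT)·N(d₂)
   = 498.8038·0.924169 − 261.0777·0.694461·0.570349 = 357.570009
B₀ = V₀ − E₀ = 498.8038 − 357.570009 = 141.233791
spread = −(1/T)·ln(B₀/D) − r = −(1/6.2542)·ln(141.233791/261.0777) − 0.0583 = 0.03993822
in basis points: 0.03993822 × 10⁴ = 399.3822 bp

spread=399.3822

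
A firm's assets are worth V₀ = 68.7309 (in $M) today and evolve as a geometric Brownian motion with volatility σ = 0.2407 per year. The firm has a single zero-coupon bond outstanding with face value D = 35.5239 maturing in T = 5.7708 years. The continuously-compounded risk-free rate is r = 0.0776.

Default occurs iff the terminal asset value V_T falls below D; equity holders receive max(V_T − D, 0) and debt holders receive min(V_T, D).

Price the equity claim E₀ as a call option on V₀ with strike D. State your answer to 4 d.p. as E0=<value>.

d₁ = [ln(V₀/D) + (r + σ²/2)T] / (σ√T)
   = [ln(68.7309/35.5239) + (0.0776 + 0.5·0.2407²)·5.7708] / (0.2407·√5.7708)
   = [0.659993 + 0.614984] / 0.578221 = 2.204999
d₂ = d₁ − σ√T = 2.204999 − 0.578221 = 1.626777
N(d₁) = 0.986273,  N(d₂) = 0.948108,  e^(−rT) = 0.639023
E₀ = V₀·N(d₁) − D·e^(−rT)·N(d₂)
   = 68.7309·0.986273 − 35.5239·0.639023·0.948108 = 46.264803

E0=46.2648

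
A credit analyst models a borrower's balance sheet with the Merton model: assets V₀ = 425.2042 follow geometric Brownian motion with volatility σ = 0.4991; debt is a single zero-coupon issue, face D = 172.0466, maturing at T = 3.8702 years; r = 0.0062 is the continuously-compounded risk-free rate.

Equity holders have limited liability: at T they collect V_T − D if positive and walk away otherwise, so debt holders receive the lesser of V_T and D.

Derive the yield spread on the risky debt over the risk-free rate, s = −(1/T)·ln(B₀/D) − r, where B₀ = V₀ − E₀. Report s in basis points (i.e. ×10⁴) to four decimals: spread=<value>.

spread=370.9608

d₁ = [ln(V₀/D) + (r + σ²/2)T] / (σ√T)
   = [ln(425.2042/172.0466) + (0.0062 + 0.5·0.4991²)·3.8702] / (0.4991·√3.8702)
   = [0.904804 + 0.506030] / 0.981871 = 1.436884
d₂ = d₁ − σ√T = 1.436884 − 0.981871 = 0.455014
N(d₁) = 0.924625,  N(d₂) = 0.675450,  e^(−rT) = 0.976290
E₀ = V₀·N(d₁) − D·e^(−rT)·N(d₂)
   = 425.2042·0.924625 − 172.0466·0.976290·0.675450 = 279.700594
B₀ = V₀ − E₀ = 425.2042 − 279.700594 = 145.503606
spread = −(1/T)·ln(B₀/D) − r = −(1/3.8702)·ln(145.503606/172.0466) − 0.0062 = 0.03709608
in basis points: 0.03709608 × 10⁴ = 370.9608 bp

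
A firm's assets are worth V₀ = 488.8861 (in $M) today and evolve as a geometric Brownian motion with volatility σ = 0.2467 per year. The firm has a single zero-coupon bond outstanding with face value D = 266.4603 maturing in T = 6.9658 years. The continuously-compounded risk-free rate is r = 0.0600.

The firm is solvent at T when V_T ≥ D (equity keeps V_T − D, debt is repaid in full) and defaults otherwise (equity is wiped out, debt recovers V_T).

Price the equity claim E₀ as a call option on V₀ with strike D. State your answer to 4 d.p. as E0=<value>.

E0=317.9809

d₁ = [ln(V₀/D) + (r + σ²/2)T] / (σ√T)
   = [ln(488.8861/266.4603) + (0.0600 + 0.5·0.2467²)·6.9658] / (0.2467·√6.9658)
   = [0.606904 + 0.629920] / 0.651110 = 1.899562
d₂ = d₁ − σ√T = 1.899562 − 0.651110 = 1.248452
N(d₁) = 0.971255,  N(d₂) = 0.894067,  e^(−rT) = 0.658396
E₀ = V₀·N(d₁) − D·e^(−rT)·N(d₂)
   = 488.8861·0.971255 − 266.4603·0.658396·0.894067 = 317.980891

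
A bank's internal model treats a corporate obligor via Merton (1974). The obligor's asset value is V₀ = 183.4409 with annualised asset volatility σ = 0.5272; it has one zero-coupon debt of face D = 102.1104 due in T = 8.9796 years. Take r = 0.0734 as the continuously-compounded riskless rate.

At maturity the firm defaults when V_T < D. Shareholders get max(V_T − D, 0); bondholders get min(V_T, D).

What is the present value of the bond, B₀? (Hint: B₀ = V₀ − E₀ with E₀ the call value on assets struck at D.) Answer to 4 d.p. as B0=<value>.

B0=36.8816

d₁ = [ln(V₀/D) + (r + σ²/2)T] / (σ√T)
   = [ln(183.4409/102.1104) + (0.0734 + 0.5·0.5272²)·8.9796] / (0.5272·√8.9796)
   = [0.585838 + 1.906997] / 1.579807 = 1.577937
d₂ = d₁ − σ√T = 1.577937 − 1.579807 = -0.001870
N(d₁) = 0.942710,  N(d₂) = 0.499254,  e^(−rT) = 0.517315
E₀ = V₀·N(d₁) − D·e^(−rT)·N(d₂)
   = 183.4409·0.942710 − 102.1104·0.517315·0.499254 = 146.559322
B₀ = V₀ − E₀ = 183.4409 − 146.559322 = 36.881578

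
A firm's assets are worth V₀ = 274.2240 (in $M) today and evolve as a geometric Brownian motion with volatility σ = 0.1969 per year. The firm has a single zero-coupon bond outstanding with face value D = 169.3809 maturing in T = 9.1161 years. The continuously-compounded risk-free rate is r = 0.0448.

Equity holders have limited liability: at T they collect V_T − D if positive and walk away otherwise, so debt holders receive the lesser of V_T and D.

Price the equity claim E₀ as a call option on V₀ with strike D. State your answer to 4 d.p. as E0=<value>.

E0=164.6174

d₁ = [ln(V₀/D) + (r + σ²/2)T] / (σ√T)
   = [ln(274.2240/169.3809) + (0.0448 + 0.5·0.1969²)·9.1161] / (0.1969·√9.1161)
   = [0.481795 + 0.585115] / 0.594498 = 1.794641
d₂ = d₁ − σ√T = 1.794641 − 0.594498 = 1.200144
N(d₁) = 0.963645,  N(d₂) = 0.884958,  e^(−rT) = 0.664712
E₀ = V₀·N(d₁) − D·e^(−rT)·N(d₂)
   = 274.2240·0.963645 − 169.3809·0.664712·0.884958 = 164.617439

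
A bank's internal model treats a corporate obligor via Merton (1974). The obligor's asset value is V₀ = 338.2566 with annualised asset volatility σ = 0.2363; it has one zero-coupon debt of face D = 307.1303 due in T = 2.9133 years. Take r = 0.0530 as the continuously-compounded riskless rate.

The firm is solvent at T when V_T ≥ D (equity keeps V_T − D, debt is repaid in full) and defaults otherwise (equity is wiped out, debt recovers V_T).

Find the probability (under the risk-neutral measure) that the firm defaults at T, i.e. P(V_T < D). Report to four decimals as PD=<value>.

PD=0.3371

d₁ = [ln(V₀/D) + (r + σ²/2)T] / (σ√T)
   = [ln(338.2566/307.1303) + (0.0530 + 0.5·0.2363²)·2.9133] / (0.2363·√2.9133)
   = [0.096533 + 0.235741] / 0.403326 = 0.823834
d₂ = d₁ − σ√T = 0.823834 − 0.403326 = 0.420507
risk-neutral PD = N(−d₂) = N(-0.420507) = 0.337057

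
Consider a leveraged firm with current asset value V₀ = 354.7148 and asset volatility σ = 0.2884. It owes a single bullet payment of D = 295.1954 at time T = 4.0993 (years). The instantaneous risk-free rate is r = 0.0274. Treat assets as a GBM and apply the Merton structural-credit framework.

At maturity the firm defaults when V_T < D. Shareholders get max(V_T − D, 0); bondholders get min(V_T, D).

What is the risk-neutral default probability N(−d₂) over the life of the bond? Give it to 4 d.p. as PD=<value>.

d₁ = [ln(V₀/D) + (r + σ²/2)T] / (σ√T)
   = [ln(354.7148/295.1954) + (0.0274 + 0.5·0.2884²)·4.0993] / (0.2884·√4.0993)
   = [0.183677 + 0.282800] / 0.583916 = 0.798876
d₂ = d₁ − σ√T = 0.798876 − 0.583916 = 0.214960
risk-neutral PD = N(−d₂) = N(-0.214960) = 0.414899

PD=0.4149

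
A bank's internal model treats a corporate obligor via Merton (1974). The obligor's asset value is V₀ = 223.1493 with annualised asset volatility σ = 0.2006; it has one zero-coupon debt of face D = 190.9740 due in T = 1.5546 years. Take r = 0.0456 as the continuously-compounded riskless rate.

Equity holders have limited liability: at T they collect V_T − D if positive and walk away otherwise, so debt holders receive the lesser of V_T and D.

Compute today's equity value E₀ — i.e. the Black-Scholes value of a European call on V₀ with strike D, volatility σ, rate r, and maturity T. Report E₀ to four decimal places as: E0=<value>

E0=50.1715

d₁ = [ln(V₀/D) + (r + σ²/2)T] / (σ√T)
   = [ln(223.1493/190.9740) + (0.0456 + 0.5·0.2006²)·1.5546] / (0.2006·√1.5546)
   = [0.155704 + 0.102169] / 0.250115 = 1.031014
d₂ = d₁ − σ√T = 1.031014 − 0.250115 = 0.780899
N(d₁) = 0.848733,  N(d₂) = 0.782569,  e^(−rT) = 0.931565
E₀ = V₀·N(d₁) − D·e^(−rT)·N(d₂)
   = 223.1493·0.848733 − 190.9740·0.931565·0.782569 = 50.171517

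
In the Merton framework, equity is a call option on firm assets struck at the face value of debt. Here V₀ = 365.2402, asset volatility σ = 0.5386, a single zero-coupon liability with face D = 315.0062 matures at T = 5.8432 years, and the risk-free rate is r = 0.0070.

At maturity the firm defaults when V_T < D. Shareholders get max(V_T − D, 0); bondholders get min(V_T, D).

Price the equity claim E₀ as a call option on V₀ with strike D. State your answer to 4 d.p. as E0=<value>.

E0=194.7738

d₁ = [ln(V₀/D) + (r + σ²/2)T] / (σ√T)
   = [ln(365.2402/315.0062) + (0.0070 + 0.5·0.5386²)·5.8432] / (0.5386·√5.8432)
   = [0.147963 + 0.888429] / 1.301942 = 0.796035
d₂ = d₁ − σ√T = 0.796035 − 1.301942 = -0.505907
N(d₁) = 0.786994,  N(d₂) = 0.306461,  e^(−rT) = 0.959923
E₀ = V₀·N(d₁) − D·e^(−rT)·N(d₂)
   = 365.2402·0.786994 − 315.0062·0.959923·0.306461 = 194.773760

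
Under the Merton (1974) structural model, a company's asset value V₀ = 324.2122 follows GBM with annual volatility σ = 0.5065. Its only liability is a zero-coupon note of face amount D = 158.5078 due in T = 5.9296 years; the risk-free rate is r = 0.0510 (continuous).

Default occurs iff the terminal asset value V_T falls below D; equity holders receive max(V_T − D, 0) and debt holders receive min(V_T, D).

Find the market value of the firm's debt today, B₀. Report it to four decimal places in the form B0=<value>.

d₁ = [ln(V₀/D) + (r + σ²/2)T] / (σ√T)
   = [ln(324.2122/158.5078) + (0.0510 + 0.5·0.5065²)·5.9296] / (0.5065·√5.9296)
   = [0.715594 + 1.063006] / 1.233367 = 1.442070
d₂ = d₁ − σ√T = 1.442070 − 1.233367 = 0.208703
N(d₁) = 0.925359,  N(d₂) = 0.582660,  e^(−rT) = 0.739035
E₀ = V₀·N(d₁) − D·e^(−rT)·N(d₂)
   = 324.2122·0.925359 − 158.5078·0.739035·0.582660 = 231.758100
B₀ = V₀ − E₀ = 324.2122 − 231.758100 = 92.454100

B0=92.4541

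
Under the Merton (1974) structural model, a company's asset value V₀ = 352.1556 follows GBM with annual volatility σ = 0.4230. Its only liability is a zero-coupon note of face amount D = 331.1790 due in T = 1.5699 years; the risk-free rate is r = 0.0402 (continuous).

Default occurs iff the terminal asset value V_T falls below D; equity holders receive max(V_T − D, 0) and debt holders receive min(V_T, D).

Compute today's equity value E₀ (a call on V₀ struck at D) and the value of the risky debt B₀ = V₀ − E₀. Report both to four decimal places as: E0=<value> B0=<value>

E0=91.7610 B0=260.3946

d₁ = [ln(V₀/D) + (r + σ²/2)T] / (σ√T)
   = [ln(352.1556/331.1790) + (0.0402 + 0.5·0.4230²)·1.5699] / (0.4230·√1.5699)
   = [0.061414 + 0.203560] / 0.530001 = 0.499951
d₂ = d₁ − σ√T = 0.499951 − 0.530001 = -0.030049
N(d₁) = 0.691445,  N(d₂) = 0.488014,  e^(−rT) = 0.938840
E₀ = V₀·N(d₁) − D·e^(−rT)·N(d₂)
   = 352.1556·0.691445 − 331.1790·0.938840·0.488014 = 91.761037
B₀ = V₀ − E₀ = 352.1556 − 91.761037 = 260.394563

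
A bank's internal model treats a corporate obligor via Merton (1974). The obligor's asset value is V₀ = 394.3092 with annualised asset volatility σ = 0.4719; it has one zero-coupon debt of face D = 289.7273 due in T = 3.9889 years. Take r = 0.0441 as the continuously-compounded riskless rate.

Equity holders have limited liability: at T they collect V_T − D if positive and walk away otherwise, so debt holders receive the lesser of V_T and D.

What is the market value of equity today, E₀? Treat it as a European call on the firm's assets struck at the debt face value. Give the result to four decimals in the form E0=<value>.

E0=204.6922

d₁ = [ln(V₀/D) + (r + σ²/2)T] / (σ√T)
   = [ln(394.3092/289.7273) + (0.0441 + 0.5·0.4719²)·3.9889] / (0.4719·√3.9889)
   = [0.308195 + 0.620054] / 0.942490 = 0.984890
d₂ = d₁ − σ√T = 0.984890 − 0.942490 = 0.042401
N(d₁) = 0.837661,  N(d₂) = 0.516910,  e^(−rT) = 0.838693
E₀ = V₀·N(d₁) − D·e^(−rT)·N(d₂)
   = 394.3092·0.837661 − 289.7273·0.838693·0.516910 = 204.692219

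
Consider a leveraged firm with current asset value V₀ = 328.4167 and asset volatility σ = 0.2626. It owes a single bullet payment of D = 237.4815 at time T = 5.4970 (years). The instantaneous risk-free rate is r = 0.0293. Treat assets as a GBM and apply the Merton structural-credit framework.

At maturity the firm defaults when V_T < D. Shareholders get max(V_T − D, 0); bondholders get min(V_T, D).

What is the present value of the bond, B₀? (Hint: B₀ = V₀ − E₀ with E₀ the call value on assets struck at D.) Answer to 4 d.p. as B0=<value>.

d₁ = [ln(V₀/D) + (r + σ²/2)T] / (σ√T)
   = [ln(328.4167/237.4815) + (0.0293 + 0.5·0.2626²)·5.4970] / (0.2626·√5.4970)
   = [0.324194 + 0.350595] / 0.615684 = 1.095999
d₂ = d₁ − σ√T = 1.095999 − 0.615684 = 0.480316
N(d₁) = 0.863460,  N(d₂) = 0.684499,  e^(−rT) = 0.851239
E₀ = V₀·N(d₁) − D·e^(−rT)·N(d₂)
   = 328.4167·0.863460 − 237.4815·0.851239·0.684499 = 145.201017
B₀ = V₀ − E₀ = 328.4167 − 145.201017 = 183.215683

B0=183.2157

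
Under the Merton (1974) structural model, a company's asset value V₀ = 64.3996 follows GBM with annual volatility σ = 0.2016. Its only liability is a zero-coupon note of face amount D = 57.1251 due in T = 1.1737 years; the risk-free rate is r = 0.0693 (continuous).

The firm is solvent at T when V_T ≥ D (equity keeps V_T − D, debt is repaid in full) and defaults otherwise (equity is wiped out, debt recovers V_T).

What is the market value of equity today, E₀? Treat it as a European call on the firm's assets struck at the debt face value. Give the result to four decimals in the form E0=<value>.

E0=12.9609

d₁ = [ln(V₀/D) + (r + σ²/2)T] / (σ√T)
   = [ln(64.3996/57.1251) + (0.0693 + 0.5·0.2016²)·1.1737] / (0.2016·√1.1737)
   = [0.119864 + 0.105188] / 0.218408 = 1.030420
d₂ = d₁ − σ√T = 1.030420 − 0.218408 = 0.812012
N(d₁) = 0.848594,  N(d₂) = 0.791608,  e^(−rT) = 0.921883
E₀ = V₀·N(d₁) − D·e^(−rT)·N(d₂)
   = 64.3996·0.848594 − 57.1251·0.921883·0.791608 = 12.960946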